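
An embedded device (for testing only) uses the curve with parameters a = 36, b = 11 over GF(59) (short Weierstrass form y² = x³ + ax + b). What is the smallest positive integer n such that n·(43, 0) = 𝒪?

2

2P: (43, 0) + (43, 0): same x and y₁ ≡ -y₂, so the sum is 𝒪.
2P = 𝒪, so the order is 2.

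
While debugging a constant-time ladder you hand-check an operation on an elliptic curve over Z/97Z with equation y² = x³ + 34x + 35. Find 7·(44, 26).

(28, 85)

Write G = (44, 26).
Double-and-add on 7 = (111)₂. Start with G = (44, 26) for the leading 1-bit.
double: tangent at (44, 26): λ = (3·44² + 34)/(2·26) ≡ 22/52. 52⁻¹ ≡ 28 (mod 97), so λ ≡ 22·28 ≡ 34.
  x = λ² - 44 - 44 = 1156 - 88 ≡ 1; y = λ·(44 - 1) - 26 ≡ 78. → (1, 78)
add G: (1, 78) + (44, 26). λ = (26 - 78)/(44 - 1) ≡ 45/43 mod 97. 43⁻¹ ≡ 88 (mod 97), so λ ≡ 80.
  x = λ² - 1 - 44 = 6400 - 45 ≡ 50; y = λ·(1 - 50) - 78 ≡ 76. → (50, 76)
double: tangent at (50, 76): λ = (3·50² + 34)/(2·76) ≡ 65/55. 55⁻¹ ≡ 30 (mod 97) since 55·30 = 1650 ≡ 1, so λ ≡ 65·30 ≡ 10.
  x = λ² - 50 - 50 = 100 - 100 ≡ 0; y = λ·(50 - 0) - 76 ≡ 36. → (0, 36)
add G: (0, 36) + (44, 26). λ = (26 - 36)/(44 - 0) ≡ 87/44 mod 97. 44⁻¹ ≡ 86 (mod 97), so λ ≡ 13.
  x = λ² - 0 - 44 = 169 - 44 ≡ 28; y = λ·(0 - 28) - 36 ≡ 85. → (28, 85)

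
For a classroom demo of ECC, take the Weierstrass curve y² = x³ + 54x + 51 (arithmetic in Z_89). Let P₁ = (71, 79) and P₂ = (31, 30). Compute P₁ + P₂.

(77, 16)

(71, 79) + (31, 30). λ = (30 - 79)/(31 - 71) ≡ 40/49 mod 89. 49⁻¹ ≡ 20 (mod 89) since 49·20 = 980 ≡ 1, so λ ≡ 88.
  x = λ² - 71 - 31 = 7744 - 102 ≡ 77; y = λ·(71 - 77) - 79 ≡ 16. → (77, 16)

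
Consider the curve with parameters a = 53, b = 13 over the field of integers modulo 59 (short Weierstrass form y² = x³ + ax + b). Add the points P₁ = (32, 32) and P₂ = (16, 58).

(33, 36)

(32, 32) + (16, 58). λ = (58 - 32)/(16 - 32) ≡ 26/43 mod 59. 43⁻¹ ≡ 11 (mod 59), so λ ≡ 50.
  x = λ² - 32 - 16 = 2500 - 48 ≡ 33; y = λ·(32 - 33) - 32 ≡ 36. → (33, 36)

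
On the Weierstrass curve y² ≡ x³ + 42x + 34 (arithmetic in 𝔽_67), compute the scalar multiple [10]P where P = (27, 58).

Repeated addition: build up to 10P.
2P: tangent at (27, 58): λ = (3·27² + 42)/(2·58) ≡ 18/49. 49⁻¹ ≡ 26 (mod 67) since 49·26 = 1274 ≡ 1, so λ ≡ 18·26 ≡ 66.
  x = λ² - 27 - 27 = 4356 - 54 ≡ 14; y = λ·(27 - 14) - 58 ≡ 63. → (14, 63)
3P: (14, 63) + (27, 58). λ = (58 - 63)/(27 - 14) ≡ 62/13 mod 67. 13⁻¹ ≡ 31 (mod 67) since 13·31 = 403 ≡ 1, so λ ≡ 46.
  x = λ² - 14 - 27 = 2116 - 41 ≡ 65; y = λ·(14 - 65) - 63 ≡ 3. → (65, 3)
4P: (65, 3) + (27, 58). λ = (58 - 3)/(27 - 65) ≡ 55/29 mod 67. 29⁻¹ ≡ 37 (mod 67), so λ ≡ 25.
  x = λ² - 65 - 27 = 625 - 92 ≡ 64; y = λ·(65 - 64) - 3 ≡ 22. → (64, 22)
5P: (64, 22) + (27, 58). λ = (58 - 22)/(27 - 64) ≡ 36/30 mod 67. 30⁻¹ ≡ 38 (mod 67) since 30·38 = 1140 ≡ 1, so λ ≡ 28.
  x = λ² - 64 - 27 = 784 - 91 ≡ 23; y = λ·(64 - 23) - 22 ≡ 54. → (23, 54)
6P: (23, 54) + (27, 58). λ = (58 - 54)/(27 - 23) ≡ 4/4 mod 67. 4⁻¹ ≡ 17 (mod 67), so λ ≡ 1.
  x = λ² - 23 - 27 = 1 - 50 ≡ 18; y = λ·(23 - 18) - 54 ≡ 18. → (18, 18)
7P: (18, 18) + (27, 58). λ = (58 - 18)/(27 - 18) ≡ 40/9 mod 67. 9⁻¹ ≡ 15 (mod 67), so λ ≡ 64.
  x = λ² - 18 - 27 = 4096 - 45 ≡ 31; y = λ·(18 - 31) - 18 ≡ 21. → (31, 21)
8P: (31, 21) + (27, 58). λ = (58 - 21)/(27 - 31) ≡ 37/63 mod 67. 63⁻¹ ≡ 50 (mod 67) since 63·50 = 3150 ≡ 1, so λ ≡ 41.
  x = λ² - 31 - 27 = 1681 - 58 ≡ 15; y = λ·(31 - 15) - 21 ≡ 32. → (15, 32)
9P: (15, 32) + (27, 58). λ = (58 - 32)/(27 - 15) ≡ 26/12 mod 67. 12⁻¹ ≡ 28 (mod 67), so λ ≡ 58.
  x = λ² - 15 - 27 = 3364 - 42 ≡ 39; y = λ·(15 - 39) - 32 ≡ 50. → (39, 50)
10P: (39, 50) + (27, 58). λ = (58 - 50)/(27 - 39) ≡ 8/55 mod 67. 55⁻¹ ≡ 39 (mod 67), so λ ≡ 44.
  x = λ² - 39 - 27 = 1936 - 66 ≡ 61; y = λ·(39 - 61) - 50 ≡ 54. → (61, 54)

(61, 54)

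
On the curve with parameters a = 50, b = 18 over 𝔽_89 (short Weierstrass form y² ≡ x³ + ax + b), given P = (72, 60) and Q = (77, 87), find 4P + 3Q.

First 4P:
Repeated addition: build up to 4P.
2P: tangent at (72, 60): λ = (3·72² + 50)/(2·60) ≡ 27/31. 31⁻¹ ≡ 23 (mod 89), so λ ≡ 27·23 ≡ 87.
  x = λ² - 72 - 72 = 7569 - 144 ≡ 38; y = λ·(72 - 38) - 60 ≡ 50. → (38, 50)
3P: (38, 50) + (72, 60). λ = (60 - 50)/(72 - 38) ≡ 10/34 mod 89. 34⁻¹ ≡ 55 (mod 89) since 34·55 = 1870 ≡ 1, so λ ≡ 16.
  x = λ² - 38 - 72 = 256 - 110 ≡ 57; y = λ·(38 - 57) - 50 ≡ 2. → (57, 2)
4P: (57, 2) + (72, 60). λ = (60 - 2)/(72 - 57) ≡ 58/15 mod 89. 15⁻¹ ≡ 6 (mod 89) since 15·6 = 90 ≡ 1, so λ ≡ 81.
  x = λ² - 57 - 72 = 6561 - 129 ≡ 24; y = λ·(57 - 24) - 2 ≡ 1. → (24, 1)
4P = (24, 1).
Next 3Q:
Repeated addition: build up to 3Q.
2Q: tangent at (77, 87): λ = (3·77² + 50)/(2·87) ≡ 37/85. 85⁻¹ ≡ 22 (mod 89) since 85·22 = 1870 ≡ 1, so λ ≡ 37·22 ≡ 13.
  x = λ² - 77 - 77 = 169 - 154 ≡ 15; y = λ·(77 - 15) - 87 ≡ 7. → (15, 7)
3Q: (15, 7) + (77, 87). λ = (87 - 7)/(77 - 15) ≡ 80/62 mod 89. 62⁻¹ ≡ 56 (mod 89) since 62·56 = 3472 ≡ 1, so λ ≡ 30.
  x = λ² - 15 - 77 = 900 - 92 ≡ 7; y = λ·(15 - 7) - 7 ≡ 55. → (7, 55)
3Q = (7, 55).
Finally 4P + 3Q:
(24, 1) + (7, 55). λ = (55 - 1)/(7 - 24) ≡ 54/72 mod 89. 72⁻¹ ≡ 68 (mod 89), so λ ≡ 23.
  x = λ² - 24 - 7 = 529 - 31 ≡ 53; y = λ·(24 - 53) - 1 ≡ 44. → (53, 44)

(53, 44)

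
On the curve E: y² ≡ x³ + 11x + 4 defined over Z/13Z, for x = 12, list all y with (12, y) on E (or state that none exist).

x³ + 11x + 4 = 1864 ≡ 5 (mod 13).
5 is a non-residue mod 13; no y exists.

none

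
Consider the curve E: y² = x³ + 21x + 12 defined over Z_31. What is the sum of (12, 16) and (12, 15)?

The two points share x = 12 and their y-coordinates satisfy 16 + 15 ≡ 0 (mod 31), so they are inverses. Their sum is O.

O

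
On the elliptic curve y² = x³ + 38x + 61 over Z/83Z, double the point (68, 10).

(47, 29)

tangent at (68, 10): λ = (3·68² + 38)/(2·10) ≡ 49/20. 20⁻¹ ≡ 54 (mod 83), so λ ≡ 49·54 ≡ 73.
  x = λ² - 68 - 68 = 5329 - 136 ≡ 47; y = λ·(68 - 47) - 10 ≡ 29. → (47, 29)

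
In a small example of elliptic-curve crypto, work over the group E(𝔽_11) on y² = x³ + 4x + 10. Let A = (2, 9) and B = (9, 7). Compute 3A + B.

(8, 9)

First 3A:
Repeated addition: build up to 3A.
2A: tangent at (2, 9): λ = (3·2² + 4)/(2·9) ≡ 5/7. 7⁻¹ ≡ 8 (mod 11), so λ ≡ 5·8 ≡ 7.
  x = λ² - 2 - 2 = 49 - 4 ≡ 1; y = λ·(2 - 1) - 9 ≡ 9. → (1, 9)
3A: (1, 9) + (2, 9). λ = (9 - 9)/(2 - 1) ≡ 0/1 mod 11. 1⁻¹ ≡ 1 (mod 11) since 1·1 = 1 ≡ 1, so λ ≡ 0.
  x = λ² - 1 - 2 = 0 - 3 ≡ 8; y = λ·(1 - 8) - 9 ≡ 2. → (8, 2)
3A = (8, 2).
Finally 3A + B:
(8, 2) + (9, 7). λ = (7 - 2)/(9 - 8) ≡ 5/1 mod 11. 1⁻¹ ≡ 1 (mod 11) since 1·1 = 1 ≡ 1, so λ ≡ 5.
  x = λ² - 8 - 9 = 25 - 17 ≡ 8; y = λ·(8 - 8) - 2 ≡ 9. → (8, 9)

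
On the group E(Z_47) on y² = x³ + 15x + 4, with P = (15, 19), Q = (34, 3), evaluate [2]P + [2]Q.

First 2P:
Repeated addition: build up to 2P.
2P: tangent at (15, 19): λ = (3·15² + 15)/(2·19) ≡ 32/38. 38⁻¹ ≡ 26 (mod 47), so λ ≡ 32·26 ≡ 33.
  x = λ² - 15 - 15 = 1089 - 30 ≡ 25; y = λ·(15 - 25) - 19 ≡ 27. → (25, 27)
2P = (25, 27).
Next 2Q:
Repeated addition: build up to 2Q.
2Q: tangent at (34, 3): λ = (3·34² + 15)/(2·3) ≡ 5/6. 6⁻¹ ≡ 8 (mod 47), so λ ≡ 5·8 ≡ 40.
  x = λ² - 34 - 34 = 1600 - 68 ≡ 28; y = λ·(34 - 28) - 3 ≡ 2. → (28, 2)
2Q = (28, 2).
Finally 2P + 2Q:
(25, 27) + (28, 2). λ = (2 - 27)/(28 - 25) ≡ 22/3 mod 47. 3⁻¹ ≡ 16 (mod 47), so λ ≡ 23.
  x = λ² - 25 - 28 = 529 - 53 ≡ 6; y = λ·(25 - 6) - 27 ≡ 34. → (6, 34)

(6, 34)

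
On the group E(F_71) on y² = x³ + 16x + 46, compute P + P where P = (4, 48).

tangent at (4, 48): λ = (3·4² + 16)/(2·48) ≡ 64/25. 25⁻¹ ≡ 54 (mod 71), so λ ≡ 64·54 ≡ 48.
  x = λ² - 4 - 4 = 2304 - 8 ≡ 24; y = λ·(4 - 24) - 48 ≡ 57. → (24, 57)

(24, 57)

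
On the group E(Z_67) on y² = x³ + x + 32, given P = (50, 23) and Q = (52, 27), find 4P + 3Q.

First 4P:
Double-and-add on 4 = (100)₂. Start with P = (50, 23) for the leading 1-bit.
double: tangent at (50, 23): λ = (3·50² + 1)/(2·23) ≡ 64/46. 46⁻¹ ≡ 51 (mod 67), so λ ≡ 64·51 ≡ 48.
  x = λ² - 50 - 50 = 2304 - 100 ≡ 60; y = λ·(50 - 60) - 23 ≡ 33. → (60, 33)
double: tangent at (60, 33): λ = (3·60² + 1)/(2·33) ≡ 14/66. 66⁻¹ ≡ 66 (mod 67), so λ ≡ 14·66 ≡ 53.
  x = λ² - 60 - 60 = 2809 - 120 ≡ 9; y = λ·(60 - 9) - 33 ≡ 57. → (9, 57)
4P = (9, 57).
Next 3Q:
Repeated addition: build up to 3Q.
2Q: tangent at (52, 27): λ = (3·52² + 1)/(2·27) ≡ 6/54. 54⁻¹ ≡ 36 (mod 67) since 54·36 = 1944 ≡ 1, so λ ≡ 6·36 ≡ 15.
  x = λ² - 52 - 52 = 225 - 104 ≡ 54; y = λ·(52 - 54) - 27 ≡ 10. → (54, 10)
3Q: (54, 10) + (52, 27). λ = (27 - 10)/(52 - 54) ≡ 17/65 mod 67. 65⁻¹ ≡ 33 (mod 67) since 65·33 = 2145 ≡ 1, so λ ≡ 25.
  x = λ² - 54 - 52 = 625 - 106 ≡ 50; y = λ·(54 - 50) - 10 ≡ 23. → (50, 23)
3Q = (50, 23).
Finally 4P + 3Q:
(9, 57) + (50, 23). λ = (23 - 57)/(50 - 9) ≡ 33/41 mod 67. 41⁻¹ ≡ 18 (mod 67), so λ ≡ 58.
  x = λ² - 9 - 50 = 3364 - 59 ≡ 22; y = λ·(9 - 22) - 57 ≡ 60. → (22, 60)

(22, 60)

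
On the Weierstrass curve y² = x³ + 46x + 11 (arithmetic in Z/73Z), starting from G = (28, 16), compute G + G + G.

Repeated addition: build up to 3G.
2G: tangent at (28, 16): λ = (3·28² + 46)/(2·16) ≡ 62/32. 32⁻¹ ≡ 16 (mod 73) since 32·16 = 512 ≡ 1, so λ ≡ 62·16 ≡ 43.
  x = λ² - 28 - 28 = 1849 - 56 ≡ 41; y = λ·(28 - 41) - 16 ≡ 9. → (41, 9)
3G: (41, 9) + (28, 16). λ = (16 - 9)/(28 - 41) ≡ 7/60 mod 73. 60⁻¹ ≡ 28 (mod 73) since 60·28 = 1680 ≡ 1, so λ ≡ 50.
  x = λ² - 41 - 28 = 2500 - 69 ≡ 22; y = λ·(41 - 22) - 9 ≡ 65. → (22, 65)

(22, 65)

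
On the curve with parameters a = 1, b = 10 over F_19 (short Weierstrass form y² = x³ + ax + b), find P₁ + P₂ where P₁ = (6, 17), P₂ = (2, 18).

(6, 17) + (2, 18). λ = (18 - 17)/(2 - 6) ≡ 1/15 mod 19. 15⁻¹ ≡ 14 (mod 19) since 15·14 = 210 ≡ 1, so λ ≡ 14.
  x = λ² - 6 - 2 = 196 - 8 ≡ 17; y = λ·(6 - 17) - 17 ≡ 0. → (17, 0)

(17, 0)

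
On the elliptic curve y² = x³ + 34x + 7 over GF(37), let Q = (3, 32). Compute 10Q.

Double-and-add on 10 = (1010)₂. Start with Q = (3, 32) for the leading 1-bit.
double: tangent at (3, 32): λ = (3·3² + 34)/(2·32) ≡ 24/27. 27⁻¹ ≡ 11 (mod 37) since 27·11 = 297 ≡ 1, so λ ≡ 24·11 ≡ 5.
  x = λ² - 3 - 3 = 25 - 6 ≡ 19; y = λ·(3 - 19) - 32 ≡ 36. → (19, 36)
double: tangent at (19, 36): λ = (3·19² + 34)/(2·36) ≡ 7/35. 35⁻¹ ≡ 18 (mod 37) since 35·18 = 630 ≡ 1, so λ ≡ 7·18 ≡ 15.
  x = λ² - 19 - 19 = 225 - 38 ≡ 2; y = λ·(19 - 2) - 36 ≡ 34. → (2, 34)
add Q: (2, 34) + (3, 32). λ = (32 - 34)/(3 - 2) ≡ 35/1 mod 37. 1⁻¹ ≡ 1 (mod 37) since 1·1 = 1 ≡ 1, so λ ≡ 35.
  x = λ² - 2 - 3 = 1225 - 5 ≡ 36; y = λ·(2 - 36) - 34 ≡ 34. → (36, 34)
double: tangent at (36, 34): λ = (3·36² + 34)/(2·34) ≡ 0/31. 31⁻¹ ≡ 6 (mod 37) since 31·6 = 186 ≡ 1, so λ ≡ 0·6 ≡ 0.
  x = λ² - 36 - 36 = 0 - 72 ≡ 2; y = λ·(36 - 2) - 34 ≡ 3. → (2, 3)

(2, 3)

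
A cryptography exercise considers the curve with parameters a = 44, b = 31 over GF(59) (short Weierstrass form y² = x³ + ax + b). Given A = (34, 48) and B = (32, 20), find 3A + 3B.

First 3A:
Repeated addition: build up to 3A.
2A: tangent at (34, 48): λ = (3·34² + 44)/(2·48) ≡ 31/37. 37⁻¹ ≡ 8 (mod 59) since 37·8 = 296 ≡ 1, so λ ≡ 31·8 ≡ 12.
  x = λ² - 34 - 34 = 144 - 68 ≡ 17; y = λ·(34 - 17) - 48 ≡ 38. → (17, 38)
3A: (17, 38) + (34, 48). λ = (48 - 38)/(34 - 17) ≡ 10/17 mod 59. 17⁻¹ ≡ 7 (mod 59) since 17·7 = 119 ≡ 1, so λ ≡ 11.
  x = λ² - 17 - 34 = 121 - 51 ≡ 11; y = λ·(17 - 11) - 38 ≡ 28. → (11, 28)
3A = (11, 28).
Next 3B:
Repeated addition: build up to 3B.
2B: tangent at (32, 20): λ = (3·32² + 44)/(2·20) ≡ 48/40. 40⁻¹ ≡ 31 (mod 59), so λ ≡ 48·31 ≡ 13.
  x = λ² - 32 - 32 = 169 - 64 ≡ 46; y = λ·(32 - 46) - 20 ≡ 34. → (46, 34)
3B: (46, 34) + (32, 20). λ = (20 - 34)/(32 - 46) ≡ 45/45 mod 59. 45⁻¹ ≡ 21 (mod 59) since 45·21 = 945 ≡ 1, so λ ≡ 1.
  x = λ² - 46 - 32 = 1 - 78 ≡ 41; y = λ·(46 - 41) - 34 ≡ 30. → (41, 30)
3B = (41, 30).
Finally 3A + 3B:
(11, 28) + (41, 30). λ = (30 - 28)/(41 - 11) ≡ 2/30 mod 59. 30⁻¹ ≡ 2 (mod 59), so λ ≡ 4.
  x = λ² - 11 - 41 = 16 - 52 ≡ 23; y = λ·(11 - 23) - 28 ≡ 42. → (23, 42)

(23, 42)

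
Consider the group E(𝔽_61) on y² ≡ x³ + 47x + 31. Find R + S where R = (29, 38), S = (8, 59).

(29, 38) + (8, 59). λ = (59 - 38)/(8 - 29) ≡ 21/40 mod 61. 40⁻¹ ≡ 29 (mod 61) since 40·29 = 1160 ≡ 1, so λ ≡ 60.
  x = λ² - 29 - 8 = 3600 - 37 ≡ 25; y = λ·(29 - 25) - 38 ≡ 19. → (25, 19)

(25, 19)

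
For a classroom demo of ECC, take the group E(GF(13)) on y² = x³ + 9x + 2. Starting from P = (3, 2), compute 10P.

Repeated addition: build up to 10P.
2P: tangent at (3, 2): λ = (3·3² + 9)/(2·2) ≡ 10/4. 4⁻¹ ≡ 10 (mod 13), so λ ≡ 10·10 ≡ 9.
  x = λ² - 3 - 3 = 81 - 6 ≡ 10; y = λ·(3 - 10) - 2 ≡ 0. → (10, 0)
3P: (10, 0) + (3, 2). λ = (2 - 0)/(3 - 10) ≡ 2/6 mod 13. 6⁻¹ ≡ 11 (mod 13) since 6·11 = 66 ≡ 1, so λ ≡ 9.
  x = λ² - 10 - 3 = 81 - 13 ≡ 3; y = λ·(10 - 3) - 0 ≡ 11. → (3, 11)
4P: (3, 11) + (3, 2): same x and y₁ ≡ -y₂, so the sum is the point at infinity.
5P: the point at infinity + (3, 2) = (3, 2) (identity).
6P: tangent at (3, 2): λ = (3·3² + 9)/(2·2) ≡ 10/4. 4⁻¹ ≡ 10 (mod 13) since 4·10 = 40 ≡ 1, so λ ≡ 10·10 ≡ 9.
  x = λ² - 3 - 3 = 81 - 6 ≡ 10; y = λ·(3 - 10) - 2 ≡ 0. → (10, 0)
7P: (10, 0) + (3, 2). λ = (2 - 0)/(3 - 10) ≡ 2/6 mod 13. 6⁻¹ ≡ 11 (mod 13), so λ ≡ 9.
  x = λ² - 10 - 3 = 81 - 13 ≡ 3; y = λ·(10 - 3) - 0 ≡ 11. → (3, 11)
8P: (3, 11) + (3, 2): same x and y₁ ≡ -y₂, so the sum is the point at infinity.
9P: the point at infinity + (3, 2) = (3, 2) (identity).
10P: tangent at (3, 2): λ = (3·3² + 9)/(2·2) ≡ 10/4. 4⁻¹ ≡ 10 (mod 13), so λ ≡ 10·10 ≡ 9.
  x = λ² - 3 - 3 = 81 - 6 ≡ 10; y = λ·(3 - 10) - 2 ≡ 0. → (10, 0)

(10, 0)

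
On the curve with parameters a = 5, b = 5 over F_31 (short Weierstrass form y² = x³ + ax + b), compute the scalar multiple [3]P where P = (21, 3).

Repeated addition: build up to 3P.
2P: tangent at (21, 3): λ = (3·21² + 5)/(2·3) ≡ 26/6. 6⁻¹ ≡ 26 (mod 31) since 6·26 = 156 ≡ 1, so λ ≡ 26·26 ≡ 25.
  x = λ² - 21 - 21 = 625 - 42 ≡ 25; y = λ·(21 - 25) - 3 ≡ 21. → (25, 21)
3P: (25, 21) + (21, 3). λ = (3 - 21)/(21 - 25) ≡ 13/27 mod 31. 27⁻¹ ≡ 23 (mod 31), so λ ≡ 20.
  x = λ² - 25 - 21 = 400 - 46 ≡ 13; y = λ·(25 - 13) - 21 ≡ 2. → (13, 2)

(13, 2)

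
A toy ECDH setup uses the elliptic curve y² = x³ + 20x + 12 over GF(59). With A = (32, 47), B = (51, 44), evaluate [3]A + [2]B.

(9, 6)

First 3A:
Repeated addition: build up to 3A.
2A: tangent at (32, 47): λ = (3·32² + 20)/(2·47) ≡ 24/35. 35⁻¹ ≡ 27 (mod 59) since 35·27 = 945 ≡ 1, so λ ≡ 24·27 ≡ 58.
  x = λ² - 32 - 32 = 3364 - 64 ≡ 55; y = λ·(32 - 55) - 47 ≡ 35. → (55, 35)
3A: (55, 35) + (32, 47). λ = (47 - 35)/(32 - 55) ≡ 12/36 mod 59. 36⁻¹ ≡ 41 (mod 59), so λ ≡ 20.
  x = λ² - 55 - 32 = 400 - 87 ≡ 18; y = λ·(55 - 18) - 35 ≡ 56. → (18, 56)
3A = (18, 56).
Next 2B:
Repeated addition: build up to 2B.
2B: tangent at (51, 44): λ = (3·51² + 20)/(2·44) ≡ 35/29. 29⁻¹ ≡ 57 (mod 59), so λ ≡ 35·57 ≡ 48.
  x = λ² - 51 - 51 = 2304 - 102 ≡ 19; y = λ·(51 - 19) - 44 ≡ 17. → (19, 17)
2B = (19, 17).
Finally 3A + 2B:
(18, 56) + (19, 17). λ = (17 - 56)/(19 - 18) ≡ 20/1 mod 59. 1⁻¹ ≡ 1 (mod 59), so λ ≡ 20.
  x = λ² - 18 - 19 = 400 - 37 ≡ 9; y = λ·(18 - 9) - 56 ≡ 6. → (9, 6)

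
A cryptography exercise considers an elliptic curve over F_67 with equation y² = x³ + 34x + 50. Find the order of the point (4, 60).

2P: tangent at (4, 60): λ = (3·4² + 34)/(2·60) ≡ 15/53. 53⁻¹ ≡ 43 (mod 67) since 53·43 = 2279 ≡ 1, so λ ≡ 15·43 ≡ 42.
  x = λ² - 4 - 4 = 1764 - 8 ≡ 14; y = λ·(4 - 14) - 60 ≡ 56. → (14, 56)
3P: (14, 56) + (4, 60). λ = (60 - 56)/(4 - 14) ≡ 4/57 mod 67. 57⁻¹ ≡ 20 (mod 67) since 57·20 = 1140 ≡ 1, so λ ≡ 13.
  x = λ² - 14 - 4 = 169 - 18 ≡ 17; y = λ·(14 - 17) - 56 ≡ 39. → (17, 39)
4P: (17, 39) + (4, 60). λ = (60 - 39)/(4 - 17) ≡ 21/54 mod 67. 54⁻¹ ≡ 36 (mod 67), so λ ≡ 19.
  x = λ² - 17 - 4 = 361 - 21 ≡ 5; y = λ·(17 - 5) - 39 ≡ 55. → (5, 55)
5P: (5, 55) + (4, 60). λ = (60 - 55)/(4 - 5) ≡ 5/66 mod 67. 66⁻¹ ≡ 66 (mod 67), so λ ≡ 62.
  x = λ² - 5 - 4 = 3844 - 9 ≡ 16; y = λ·(5 - 16) - 55 ≡ 0. → (16, 0)
6P: (16, 0) + (4, 60). λ = (60 - 0)/(4 - 16) ≡ 60/55 mod 67. 55⁻¹ ≡ 39 (mod 67) since 55·39 = 2145 ≡ 1, so λ ≡ 62.
  x = λ² - 16 - 4 = 3844 - 20 ≡ 5; y = λ·(16 - 5) - 0 ≡ 12. → (5, 12)
7P: (5, 12) + (4, 60). λ = (60 - 12)/(4 - 5) ≡ 48/66 mod 67. 66⁻¹ ≡ 66 (mod 67), so λ ≡ 19.
  x = λ² - 5 - 4 = 361 - 9 ≡ 17; y = λ·(5 - 17) - 12 ≡ 28. → (17, 28)
8P: (17, 28) + (4, 60). λ = (60 - 28)/(4 - 17) ≡ 32/54 mod 67. 54⁻¹ ≡ 36 (mod 67), so λ ≡ 13.
  x = λ² - 17 - 4 = 169 - 21 ≡ 14; y = λ·(17 - 14) - 28 ≡ 11. → (14, 11)
9P: (14, 11) + (4, 60). λ = (60 - 11)/(4 - 14) ≡ 49/57 mod 67. 57⁻¹ ≡ 20 (mod 67), so λ ≡ 42.
  x = λ² - 14 - 4 = 1764 - 18 ≡ 4; y = λ·(14 - 4) - 11 ≡ 7. → (4, 7)
10P: (4, 7) + (4, 60): same x and y₁ ≡ -y₂, so the sum is the point at infinity.
10P = the point at infinity, so the order is 10.

10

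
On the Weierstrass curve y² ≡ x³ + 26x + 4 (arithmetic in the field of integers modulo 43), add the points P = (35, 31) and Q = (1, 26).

(35, 31) + (1, 26). λ = (26 - 31)/(1 - 35) ≡ 38/9 mod 43. 9⁻¹ ≡ 24 (mod 43) since 9·24 = 216 ≡ 1, so λ ≡ 9.
  x = λ² - 35 - 1 = 81 - 36 ≡ 2; y = λ·(35 - 2) - 31 ≡ 8. → (2, 8)

(2, 8)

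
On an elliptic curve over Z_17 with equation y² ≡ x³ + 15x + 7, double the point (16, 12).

tangent at (16, 12): λ = (3·16² + 15)/(2·12) ≡ 1/7. 7⁻¹ ≡ 5 (mod 17), so λ ≡ 1·5 ≡ 5.
  x = λ² - 16 - 16 = 25 - 32 ≡ 10; y = λ·(16 - 10) - 12 ≡ 1. → (10, 1)

(10, 1)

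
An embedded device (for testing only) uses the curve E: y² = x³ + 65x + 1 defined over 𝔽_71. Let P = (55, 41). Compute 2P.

(52, 70)

tangent at (55, 41): λ = (3·55² + 65)/(2·41) ≡ 52/11. 11⁻¹ ≡ 13 (mod 71), so λ ≡ 52·13 ≡ 37.
  x = λ² - 55 - 55 = 1369 - 110 ≡ 52; y = λ·(55 - 52) - 41 ≡ 70. → (52, 70)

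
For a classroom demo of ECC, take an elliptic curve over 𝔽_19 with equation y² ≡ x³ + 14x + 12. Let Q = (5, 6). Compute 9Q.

Repeated addition: build up to 9Q.
2Q: tangent at (5, 6): λ = (3·5² + 14)/(2·6) ≡ 13/12. 12⁻¹ ≡ 8 (mod 19), so λ ≡ 13·8 ≡ 9.
  x = λ² - 5 - 5 = 81 - 10 ≡ 14; y = λ·(5 - 14) - 6 ≡ 8. → (14, 8)
3Q: (14, 8) + (5, 6). λ = (6 - 8)/(5 - 14) ≡ 17/10 mod 19. 10⁻¹ ≡ 2 (mod 19) since 10·2 = 20 ≡ 1, so λ ≡ 15.
  x = λ² - 14 - 5 = 225 - 19 ≡ 16; y = λ·(14 - 16) - 8 ≡ 0. → (16, 0)
4Q: (16, 0) + (5, 6). λ = (6 - 0)/(5 - 16) ≡ 6/8 mod 19. 8⁻¹ ≡ 12 (mod 19), so λ ≡ 15.
  x = λ² - 16 - 5 = 225 - 21 ≡ 14; y = λ·(16 - 14) - 0 ≡ 11. → (14, 11)
5Q: (14, 11) + (5, 6). λ = (6 - 11)/(5 - 14) ≡ 14/10 mod 19. 10⁻¹ ≡ 2 (mod 19), so λ ≡ 9.
  x = λ² - 14 - 5 = 81 - 19 ≡ 5; y = λ·(14 - 5) - 11 ≡ 13. → (5, 13)
6Q: (5, 13) + (5, 6): same x and y₁ ≡ -y₂, so the sum is O.
7Q: O + (5, 6) = (5, 6) (identity).
8Q: tangent at (5, 6): λ = (3·5² + 14)/(2·6) ≡ 13/12. 12⁻¹ ≡ 8 (mod 19) since 12·8 = 96 ≡ 1, so λ ≡ 13·8 ≡ 9.
  x = λ² - 5 - 5 = 81 - 10 ≡ 14; y = λ·(5 - 14) - 6 ≡ 8. → (14, 8)
9Q: (14, 8) + (5, 6). λ = (6 - 8)/(5 - 14) ≡ 17/10 mod 19. 10⁻¹ ≡ 2 (mod 19), so λ ≡ 15.
  x = λ² - 14 - 5 = 225 - 19 ≡ 16; y = λ·(14 - 16) - 8 ≡ 0. → (16, 0)

(16, 0)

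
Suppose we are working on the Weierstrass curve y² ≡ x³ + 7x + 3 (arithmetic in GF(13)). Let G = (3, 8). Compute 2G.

(4, 11)

tangent at (3, 8): λ = (3·3² + 7)/(2·8) ≡ 8/3. 3⁻¹ ≡ 9 (mod 13), so λ ≡ 8·9 ≡ 7.
  x = λ² - 3 - 3 = 49 - 6 ≡ 4; y = λ·(3 - 4) - 8 ≡ 11. → (4, 11)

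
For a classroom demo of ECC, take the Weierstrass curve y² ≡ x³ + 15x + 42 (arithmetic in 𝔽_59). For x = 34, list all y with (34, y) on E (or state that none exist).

x³ + 15x + 42 = 39856 ≡ 31 (mod 59).
31 is a non-residue mod 59; no y exists.

none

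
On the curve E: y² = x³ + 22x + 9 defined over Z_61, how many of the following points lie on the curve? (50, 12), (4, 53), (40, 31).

(50, 12): 12² ≡ 22, rhs ≡ 22 → on.
(4, 53): 53² ≡ 3, rhs ≡ 39 → off.
(40, 31): 31² ≡ 46, rhs ≡ 46 → on.

2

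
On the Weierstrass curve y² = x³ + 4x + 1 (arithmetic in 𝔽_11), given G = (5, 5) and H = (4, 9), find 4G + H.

(7, 3)

First 4G:
Repeated addition: build up to 4G.
2G: tangent at (5, 5): λ = (3·5² + 4)/(2·5) ≡ 2/10. 10⁻¹ ≡ 10 (mod 11), so λ ≡ 2·10 ≡ 9.
  x = λ² - 5 - 5 = 81 - 10 ≡ 5; y = λ·(5 - 5) - 5 ≡ 6. → (5, 6)
3G: (5, 6) + (5, 5): same x and y₁ ≡ -y₂, so the sum is ∞.
4G: ∞ + (5, 5) = (5, 5) (identity).
4G = (5, 5).
Finally 4G + H:
(5, 5) + (4, 9). λ = (9 - 5)/(4 - 5) ≡ 4/10 mod 11. 10⁻¹ ≡ 10 (mod 11) since 10·10 = 100 ≡ 1, so λ ≡ 7.
  x = λ² - 5 - 4 = 49 - 9 ≡ 7; y = λ·(5 - 7) - 5 ≡ 3. → (7, 3)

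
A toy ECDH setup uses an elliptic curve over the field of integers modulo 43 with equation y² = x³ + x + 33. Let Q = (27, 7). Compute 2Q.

tangent at (27, 7): λ = (3·27² + 1)/(2·7) ≡ 38/14. 14⁻¹ ≡ 40 (mod 43) since 14·40 = 560 ≡ 1, so λ ≡ 38·40 ≡ 15.
  x = λ² - 27 - 27 = 225 - 54 ≡ 42; y = λ·(27 - 42) - 7 ≡ 26. → (42, 26)

(42, 26)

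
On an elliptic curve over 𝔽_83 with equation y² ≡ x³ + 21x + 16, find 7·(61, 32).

(21, 67)

Write P = (61, 32).
Double-and-add on 7 = (111)₂. Start with P = (61, 32) for the leading 1-bit.
double: tangent at (61, 32): λ = (3·61² + 21)/(2·32) ≡ 62/64. 64⁻¹ ≡ 48 (mod 83), so λ ≡ 62·48 ≡ 71.
  x = λ² - 61 - 61 = 5041 - 122 ≡ 22; y = λ·(61 - 22) - 32 ≡ 81. → (22, 81)
add P: (22, 81) + (61, 32). λ = (32 - 81)/(61 - 22) ≡ 34/39 mod 83. 39⁻¹ ≡ 66 (mod 83), so λ ≡ 3.
  x = λ² - 22 - 61 = 9 - 83 ≡ 9; y = λ·(22 - 9) - 81 ≡ 41. → (9, 41)
double: tangent at (9, 41): λ = (3·9² + 21)/(2·41) ≡ 15/82. 82⁻¹ ≡ 82 (mod 83) since 82·82 = 6724 ≡ 1, so λ ≡ 15·82 ≡ 68.
  x = λ² - 9 - 9 = 4624 - 18 ≡ 41; y = λ·(9 - 41) - 41 ≡ 24. → (41, 24)
add P: (41, 24) + (61, 32). λ = (32 - 24)/(61 - 41) ≡ 8/20 mod 83. 20⁻¹ ≡ 54 (mod 83), so λ ≡ 17.
  x = λ² - 41 - 61 = 289 - 102 ≡ 21; y = λ·(41 - 21) - 24 ≡ 67. → (21, 67)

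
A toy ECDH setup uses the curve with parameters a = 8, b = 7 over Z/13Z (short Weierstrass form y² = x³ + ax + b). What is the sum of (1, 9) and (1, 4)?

O

The two points share x = 1 and their y-coordinates satisfy 9 + 4 ≡ 0 (mod 13), so they are inverses. Their sum is O.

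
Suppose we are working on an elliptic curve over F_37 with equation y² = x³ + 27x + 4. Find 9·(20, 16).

Write P = (20, 16).
Repeated addition: build up to 9P.
2P: tangent at (20, 16): λ = (3·20² + 27)/(2·16) ≡ 6/32. 32⁻¹ ≡ 22 (mod 37), so λ ≡ 6·22 ≡ 21.
  x = λ² - 20 - 20 = 441 - 40 ≡ 31; y = λ·(20 - 31) - 16 ≡ 12. → (31, 12)
3P: (31, 12) + (20, 16). λ = (16 - 12)/(20 - 31) ≡ 4/26 mod 37. 26⁻¹ ≡ 10 (mod 37) since 26·10 = 260 ≡ 1, so λ ≡ 3.
  x = λ² - 31 - 20 = 9 - 51 ≡ 32; y = λ·(31 - 32) - 12 ≡ 22. → (32, 22)
4P: (32, 22) + (20, 16). λ = (16 - 22)/(20 - 32) ≡ 31/25 mod 37. 25⁻¹ ≡ 3 (mod 37), so λ ≡ 19.
  x = λ² - 32 - 20 = 361 - 52 ≡ 13; y = λ·(32 - 13) - 22 ≡ 6. → (13, 6)
5P: (13, 6) + (20, 16). λ = (16 - 6)/(20 - 13) ≡ 10/7 mod 37. 7⁻¹ ≡ 16 (mod 37), so λ ≡ 12.
  x = λ² - 13 - 20 = 144 - 33 ≡ 0; y = λ·(13 - 0) - 6 ≡ 2. → (0, 2)
6P: (0, 2) + (20, 16). λ = (16 - 2)/(20 - 0) ≡ 14/20 mod 37. 20⁻¹ ≡ 13 (mod 37), so λ ≡ 34.
  x = λ² - 0 - 20 = 1156 - 20 ≡ 26; y = λ·(0 - 26) - 2 ≡ 2. → (26, 2)
7P: (26, 2) + (20, 16). λ = (16 - 2)/(20 - 26) ≡ 14/31 mod 37. 31⁻¹ ≡ 6 (mod 37), so λ ≡ 10.
  x = λ² - 26 - 20 = 100 - 46 ≡ 17; y = λ·(26 - 17) - 2 ≡ 14. → (17, 14)
8P: (17, 14) + (20, 16). λ = (16 - 14)/(20 - 17) ≡ 2/3 mod 37. 3⁻¹ ≡ 25 (mod 37), so λ ≡ 13.
  x = λ² - 17 - 20 = 169 - 37 ≡ 21; y = λ·(17 - 21) - 14 ≡ 8. → (21, 8)
9P: (21, 8) + (20, 16). λ = (16 - 8)/(20 - 21) ≡ 8/36 mod 37. 36⁻¹ ≡ 36 (mod 37), so λ ≡ 29.
  x = λ² - 21 - 20 = 841 - 41 ≡ 23; y = λ·(21 - 23) - 8 ≡ 8. → (23, 8)

(23, 8)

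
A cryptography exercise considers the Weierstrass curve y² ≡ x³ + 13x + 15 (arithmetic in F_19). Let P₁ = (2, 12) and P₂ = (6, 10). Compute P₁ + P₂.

(16, 14)

(2, 12) + (6, 10). λ = (10 - 12)/(6 - 2) ≡ 17/4 mod 19. 4⁻¹ ≡ 5 (mod 19), so λ ≡ 9.
  x = λ² - 2 - 6 = 81 - 8 ≡ 16; y = λ·(2 - 16) - 12 ≡ 14. → (16, 14)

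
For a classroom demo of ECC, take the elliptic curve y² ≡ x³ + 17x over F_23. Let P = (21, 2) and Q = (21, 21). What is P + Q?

The two points share x = 21 and their y-coordinates satisfy 2 + 21 ≡ 0 (mod 23), so they are inverses. Their sum is the point at infinity.

O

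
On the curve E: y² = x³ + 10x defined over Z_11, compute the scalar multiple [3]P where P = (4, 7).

O

Repeated addition: build up to 3P.
2P: tangent at (4, 7): λ = (3·4² + 10)/(2·7) ≡ 3/3. 3⁻¹ ≡ 4 (mod 11) since 3·4 = 12 ≡ 1, so λ ≡ 3·4 ≡ 1.
  x = λ² - 4 - 4 = 1 - 8 ≡ 4; y = λ·(4 - 4) - 7 ≡ 4. → (4, 4)
3P: (4, 4) + (4, 7): same x and y₁ ≡ -y₂, so the sum is O.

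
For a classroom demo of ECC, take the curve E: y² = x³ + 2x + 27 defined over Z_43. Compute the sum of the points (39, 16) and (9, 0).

(39, 16) + (9, 0). λ = (0 - 16)/(9 - 39) ≡ 27/13 mod 43. 13⁻¹ ≡ 10 (mod 43), so λ ≡ 12.
  x = λ² - 39 - 9 = 144 - 48 ≡ 10; y = λ·(39 - 10) - 16 ≡ 31. → (10, 31)

(10, 31)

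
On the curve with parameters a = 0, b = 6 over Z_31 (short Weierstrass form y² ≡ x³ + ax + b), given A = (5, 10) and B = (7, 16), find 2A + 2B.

(25, 21)

First 2A:
Repeated addition: build up to 2A.
2A: tangent at (5, 10): λ = (3·5² + 0)/(2·10) ≡ 13/20. 20⁻¹ ≡ 14 (mod 31), so λ ≡ 13·14 ≡ 27.
  x = λ² - 5 - 5 = 729 - 10 ≡ 6; y = λ·(5 - 6) - 10 ≡ 25. → (6, 25)
2A = (6, 25).
Next 2B:
Repeated addition: build up to 2B.
2B: tangent at (7, 16): λ = (3·7² + 0)/(2·16) ≡ 23/1. 1⁻¹ ≡ 1 (mod 31), so λ ≡ 23·1 ≡ 23.
  x = λ² - 7 - 7 = 529 - 14 ≡ 19; y = λ·(7 - 19) - 16 ≡ 18. → (19, 18)
2B = (19, 18).
Finally 2A + 2B:
(6, 25) + (19, 18). λ = (18 - 25)/(19 - 6) ≡ 24/13 mod 31. 13⁻¹ ≡ 12 (mod 31), so λ ≡ 9.
  x = λ² - 6 - 19 = 81 - 25 ≡ 25; y = λ·(6 - 25) - 25 ≡ 21. → (25, 21)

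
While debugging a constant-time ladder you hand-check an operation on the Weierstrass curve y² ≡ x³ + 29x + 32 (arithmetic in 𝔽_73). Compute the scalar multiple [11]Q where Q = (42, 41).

Double-and-add on 11 = (1011)₂. Start with Q = (42, 41) for the leading 1-bit.
double: tangent at (42, 41): λ = (3·42² + 29)/(2·41) ≡ 65/9. 9⁻¹ ≡ 65 (mod 73), so λ ≡ 65·65 ≡ 64.
  x = λ² - 42 - 42 = 4096 - 84 ≡ 70; y = λ·(42 - 70) - 41 ≡ 65. → (70, 65)
double: tangent at (70, 65): λ = (3·70² + 29)/(2·65) ≡ 56/57. 57⁻¹ ≡ 41 (mod 73), so λ ≡ 56·41 ≡ 33.
  x = λ² - 70 - 70 = 1089 - 140 ≡ 0; y = λ·(70 - 0) - 65 ≡ 55. → (0, 55)
add Q: (0, 55) + (42, 41). λ = (41 - 55)/(42 - 0) ≡ 59/42 mod 73. 42⁻¹ ≡ 40 (mod 73) since 42·40 = 1680 ≡ 1, so λ ≡ 24.
  x = λ² - 0 - 42 = 576 - 42 ≡ 23; y = λ·(0 - 23) - 55 ≡ 50. → (23, 50)
double: tangent at (23, 50): λ = (3·23² + 29)/(2·50) ≡ 10/27. 27⁻¹ ≡ 46 (mod 73) since 27·46 = 1242 ≡ 1, so λ ≡ 10·46 ≡ 22.
  x = λ² - 23 - 23 = 484 - 46 ≡ 0; y = λ·(23 - 0) - 50 ≡ 18. → (0, 18)
add Q: (0, 18) + (42, 41). λ = (41 - 18)/(42 - 0) ≡ 23/42 mod 73. 42⁻¹ ≡ 40 (mod 73) since 42·40 = 1680 ≡ 1, so λ ≡ 44.
  x = λ² - 0 - 42 = 1936 - 42 ≡ 69; y = λ·(0 - 69) - 18 ≡ 12. → (69, 12)

(69, 12)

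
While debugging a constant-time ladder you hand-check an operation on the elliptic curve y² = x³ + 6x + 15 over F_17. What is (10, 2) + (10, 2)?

(14, 15)

tangent at (10, 2): λ = (3·10² + 6)/(2·2) ≡ 0/4. 4⁻¹ ≡ 13 (mod 17) since 4·13 = 52 ≡ 1, so λ ≡ 0·13 ≡ 0.
  x = λ² - 10 - 10 = 0 - 20 ≡ 14; y = λ·(10 - 14) - 2 ≡ 15. → (14, 15)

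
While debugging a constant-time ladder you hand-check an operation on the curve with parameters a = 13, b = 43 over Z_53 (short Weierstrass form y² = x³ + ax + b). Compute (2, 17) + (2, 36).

The two points share x = 2 and their y-coordinates satisfy 17 + 36 ≡ 0 (mod 53), so they are inverses. Their sum is the point at infinity.

O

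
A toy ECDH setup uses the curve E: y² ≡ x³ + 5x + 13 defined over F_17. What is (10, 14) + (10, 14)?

(6, 15)

tangent at (10, 14): λ = (3·10² + 5)/(2·14) ≡ 16/11. 11⁻¹ ≡ 14 (mod 17), so λ ≡ 16·14 ≡ 3.
  x = λ² - 10 - 10 = 9 - 20 ≡ 6; y = λ·(10 - 6) - 14 ≡ 15. → (6, 15)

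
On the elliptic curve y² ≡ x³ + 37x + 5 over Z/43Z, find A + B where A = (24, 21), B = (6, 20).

(28, 17)

(24, 21) + (6, 20). λ = (20 - 21)/(6 - 24) ≡ 42/25 mod 43. 25⁻¹ ≡ 31 (mod 43), so λ ≡ 12.
  x = λ² - 24 - 6 = 144 - 30 ≡ 28; y = λ·(24 - 28) - 21 ≡ 17. → (28, 17)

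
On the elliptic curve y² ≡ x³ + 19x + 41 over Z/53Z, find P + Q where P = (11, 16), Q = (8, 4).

(11, 16) + (8, 4). λ = (4 - 16)/(8 - 11) ≡ 41/50 mod 53. 50⁻¹ ≡ 35 (mod 53), so λ ≡ 4.
  x = λ² - 11 - 8 = 16 - 19 ≡ 50; y = λ·(11 - 50) - 16 ≡ 40. → (50, 40)

(50, 40)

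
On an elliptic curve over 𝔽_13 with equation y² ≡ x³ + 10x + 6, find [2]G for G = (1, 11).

tangent at (1, 11): λ = (3·1² + 10)/(2·11) ≡ 0/9. 9⁻¹ ≡ 3 (mod 13), so λ ≡ 0·3 ≡ 0.
  x = λ² - 1 - 1 = 0 - 2 ≡ 11; y = λ·(1 - 11) - 11 ≡ 2. → (11, 2)

(11, 2)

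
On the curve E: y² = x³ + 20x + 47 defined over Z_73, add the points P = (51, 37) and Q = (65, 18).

(51, 37) + (65, 18). λ = (18 - 37)/(65 - 51) ≡ 54/14 mod 73. 14⁻¹ ≡ 47 (mod 73) since 14·47 = 658 ≡ 1, so λ ≡ 56.
  x = λ² - 51 - 65 = 3136 - 116 ≡ 27; y = λ·(51 - 27) - 37 ≡ 66. → (27, 66)

(27, 66)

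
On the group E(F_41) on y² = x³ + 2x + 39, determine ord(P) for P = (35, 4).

2P: tangent at (35, 4): λ = (3·35² + 2)/(2·4) ≡ 28/8. 8⁻¹ ≡ 36 (mod 41), so λ ≡ 28·36 ≡ 24.
  x = λ² - 35 - 35 = 576 - 70 ≡ 14; y = λ·(35 - 14) - 4 ≡ 8. → (14, 8)
3P: (14, 8) + (35, 4). λ = (4 - 8)/(35 - 14) ≡ 37/21 mod 41. 21⁻¹ ≡ 2 (mod 41), so λ ≡ 33.
  x = λ² - 14 - 35 = 1089 - 49 ≡ 15; y = λ·(14 - 15) - 8 ≡ 0. → (15, 0)
4P: (15, 0) + (35, 4). λ = (4 - 0)/(35 - 15) ≡ 4/20 mod 41. 20⁻¹ ≡ 39 (mod 41), so λ ≡ 33.
  x = λ² - 15 - 35 = 1089 - 50 ≡ 14; y = λ·(15 - 14) - 0 ≡ 33. → (14, 33)
5P: (14, 33) + (35, 4). λ = (4 - 33)/(35 - 14) ≡ 12/21 mod 41. 21⁻¹ ≡ 2 (mod 41) since 21·2 = 42 ≡ 1, so λ ≡ 24.
  x = λ² - 14 - 35 = 576 - 49 ≡ 35; y = λ·(14 - 35) - 33 ≡ 37. → (35, 37)
6P: (35, 37) + (35, 4): same x and y₁ ≡ -y₂, so the sum is 𝒪.
6P = 𝒪, so the order is 6.

6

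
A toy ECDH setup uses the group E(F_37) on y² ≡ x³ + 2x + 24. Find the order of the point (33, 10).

2P: tangent at (33, 10): λ = (3·33² + 2)/(2·10) ≡ 13/20. 20⁻¹ ≡ 13 (mod 37), so λ ≡ 13·13 ≡ 21.
  x = λ² - 33 - 33 = 441 - 66 ≡ 5; y = λ·(33 - 5) - 10 ≡ 23. → (5, 23)
3P: (5, 23) + (33, 10). λ = (10 - 23)/(33 - 5) ≡ 24/28 mod 37. 28⁻¹ ≡ 4 (mod 37), so λ ≡ 22.
  x = λ² - 5 - 33 = 484 - 38 ≡ 2; y = λ·(5 - 2) - 23 ≡ 6. → (2, 6)
4P: (2, 6) + (33, 10). λ = (10 - 6)/(33 - 2) ≡ 4/31 mod 37. 31⁻¹ ≡ 6 (mod 37) since 31·6 = 186 ≡ 1, so λ ≡ 24.
  x = λ² - 2 - 33 = 576 - 35 ≡ 23; y = λ·(2 - 23) - 6 ≡ 8. → (23, 8)
5P: (23, 8) + (33, 10). λ = (10 - 8)/(33 - 23) ≡ 2/10 mod 37. 10⁻¹ ≡ 26 (mod 37), so λ ≡ 15.
  x = λ² - 23 - 33 = 225 - 56 ≡ 21; y = λ·(23 - 21) - 8 ≡ 22. → (21, 22)
6P: (21, 22) + (33, 10). λ = (10 - 22)/(33 - 21) ≡ 25/12 mod 37. 12⁻¹ ≡ 34 (mod 37) since 12·34 = 408 ≡ 1, so λ ≡ 36.
  x = λ² - 21 - 33 = 1296 - 54 ≡ 21; y = λ·(21 - 21) - 22 ≡ 15. → (21, 15)
7P: (21, 15) + (33, 10). λ = (10 - 15)/(33 - 21) ≡ 32/12 mod 37. 12⁻¹ ≡ 34 (mod 37) since 12·34 = 408 ≡ 1, so λ ≡ 15.
  x = λ² - 21 - 33 = 225 - 54 ≡ 23; y = λ·(21 - 23) - 15 ≡ 29. → (23, 29)
8P: (23, 29) + (33, 10). λ = (10 - 29)/(33 - 23) ≡ 18/10 mod 37. 10⁻¹ ≡ 26 (mod 37), so λ ≡ 24.
  x = λ² - 23 - 33 = 576 - 56 ≡ 2; y = λ·(23 - 2) - 29 ≡ 31. → (2, 31)
9P: (2, 31) + (33, 10). λ = (10 - 31)/(33 - 2) ≡ 16/31 mod 37. 31⁻¹ ≡ 6 (mod 37), so λ ≡ 22.
  x = λ² - 2 - 33 = 484 - 35 ≡ 5; y = λ·(2 - 5) - 31 ≡ 14. → (5, 14)
10P: (5, 14) + (33, 10). λ = (10 - 14)/(33 - 5) ≡ 33/28 mod 37. 28⁻¹ ≡ 4 (mod 37), so λ ≡ 21.
  x = λ² - 5 - 33 = 441 - 38 ≡ 33; y = λ·(5 - 33) - 14 ≡ 27. → (33, 27)
11P: (33, 27) + (33, 10): same x and y₁ ≡ -y₂, so the sum is the point at infinity.
11P = the point at infinity, so the order is 11.

11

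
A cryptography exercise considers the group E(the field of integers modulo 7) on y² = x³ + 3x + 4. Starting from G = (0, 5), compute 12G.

(1, 1)

Double-and-add on 12 = (1100)₂. Start with G = (0, 5) for the leading 1-bit.
double: tangent at (0, 5): λ = (3·0² + 3)/(2·5) ≡ 3/3. 3⁻¹ ≡ 5 (mod 7), so λ ≡ 3·5 ≡ 1.
  x = λ² - 0 - 0 = 1 - 0 ≡ 1; y = λ·(0 - 1) - 5 ≡ 1. → (1, 1)
add G: (1, 1) + (0, 5). λ = (5 - 1)/(0 - 1) ≡ 4/6 mod 7. 6⁻¹ ≡ 6 (mod 7) since 6·6 = 36 ≡ 1, so λ ≡ 3.
  x = λ² - 1 - 0 = 9 - 1 ≡ 1; y = λ·(1 - 1) - 1 ≡ 6. → (1, 6)
double: tangent at (1, 6): λ = (3·1² + 3)/(2·6) ≡ 6/5. 5⁻¹ ≡ 3 (mod 7) since 5·3 = 15 ≡ 1, so λ ≡ 6·3 ≡ 4.
  x = λ² - 1 - 1 = 16 - 2 ≡ 0; y = λ·(1 - 0) - 6 ≡ 5. → (0, 5)
double: tangent at (0, 5): λ = (3·0² + 3)/(2·5) ≡ 3/3. 3⁻¹ ≡ 5 (mod 7) since 3·5 = 15 ≡ 1, so λ ≡ 3·5 ≡ 1.
  x = λ² - 0 - 0 = 1 - 0 ≡ 1; y = λ·(0 - 1) - 5 ≡ 1. → (1, 1)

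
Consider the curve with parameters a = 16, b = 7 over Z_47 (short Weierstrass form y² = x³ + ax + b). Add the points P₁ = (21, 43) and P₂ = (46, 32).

(39, 42)

(21, 43) + (46, 32). λ = (32 - 43)/(46 - 21) ≡ 36/25 mod 47. 25⁻¹ ≡ 32 (mod 47), so λ ≡ 24.
  x = λ² - 21 - 46 = 576 - 67 ≡ 39; y = λ·(21 - 39) - 43 ≡ 42. → (39, 42)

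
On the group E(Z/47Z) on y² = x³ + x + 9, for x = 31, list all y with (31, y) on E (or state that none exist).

x³ + 1x + 9 = 29831 ≡ 33 (mod 47).
33 is a non-residue mod 47; no y exists.

none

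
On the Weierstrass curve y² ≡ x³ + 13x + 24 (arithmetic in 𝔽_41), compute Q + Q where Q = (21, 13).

tangent at (21, 13): λ = (3·21² + 13)/(2·13) ≡ 24/26. 26⁻¹ ≡ 30 (mod 41) since 26·30 = 780 ≡ 1, so λ ≡ 24·30 ≡ 23.
  x = λ² - 21 - 21 = 529 - 42 ≡ 36; y = λ·(21 - 36) - 13 ≡ 11. → (36, 11)

(36, 11)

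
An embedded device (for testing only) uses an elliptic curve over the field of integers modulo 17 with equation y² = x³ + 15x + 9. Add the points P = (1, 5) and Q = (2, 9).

(1, 5) + (2, 9). λ = (9 - 5)/(2 - 1) ≡ 4/1 mod 17. 1⁻¹ ≡ 1 (mod 17) since 1·1 = 1 ≡ 1, so λ ≡ 4.
  x = λ² - 1 - 2 = 16 - 3 ≡ 13; y = λ·(1 - 13) - 5 ≡ 15. → (13, 15)

(13, 15)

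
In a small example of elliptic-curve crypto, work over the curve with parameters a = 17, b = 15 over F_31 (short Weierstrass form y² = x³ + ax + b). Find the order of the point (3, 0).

2

2P: (3, 0) + (3, 0): same x and y₁ ≡ -y₂, so the sum is the point at infinity.
2P = the point at infinity, so the order is 2.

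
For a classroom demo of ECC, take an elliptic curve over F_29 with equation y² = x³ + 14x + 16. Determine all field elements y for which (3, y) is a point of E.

none

x³ + 14x + 16 = 85 ≡ 27 (mod 29).
27 is a non-residue mod 29; no y exists.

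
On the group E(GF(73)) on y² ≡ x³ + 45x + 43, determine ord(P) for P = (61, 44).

2P: tangent at (61, 44): λ = (3·61² + 45)/(2·44) ≡ 39/15. 15⁻¹ ≡ 39 (mod 73), so λ ≡ 39·39 ≡ 61.
  x = λ² - 61 - 61 = 3721 - 122 ≡ 22; y = λ·(61 - 22) - 44 ≡ 72. → (22, 72)
3P: (22, 72) + (61, 44). λ = (44 - 72)/(61 - 22) ≡ 45/39 mod 73. 39⁻¹ ≡ 15 (mod 73) since 39·15 = 585 ≡ 1, so λ ≡ 18.
  x = λ² - 22 - 61 = 324 - 83 ≡ 22; y = λ·(22 - 22) - 72 ≡ 1. → (22, 1)
4P: (22, 1) + (61, 44). λ = (44 - 1)/(61 - 22) ≡ 43/39 mod 73. 39⁻¹ ≡ 15 (mod 73), so λ ≡ 61.
  x = λ² - 22 - 61 = 3721 - 83 ≡ 61; y = λ·(22 - 61) - 1 ≡ 29. → (61, 29)
5P: (61, 29) + (61, 44): same x and y₁ ≡ -y₂, so the sum is O.
5P = O, so the order is 5.

5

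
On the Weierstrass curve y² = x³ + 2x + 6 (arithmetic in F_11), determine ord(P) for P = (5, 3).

7

2P: tangent at (5, 3): λ = (3·5² + 2)/(2·3) ≡ 0/6. 6⁻¹ ≡ 2 (mod 11), so λ ≡ 0·2 ≡ 0.
  x = λ² - 5 - 5 = 0 - 10 ≡ 1; y = λ·(5 - 1) - 3 ≡ 8. → (1, 8)
3P: (1, 8) + (5, 3). λ = (3 - 8)/(5 - 1) ≡ 6/4 mod 11. 4⁻¹ ≡ 3 (mod 11) since 4·3 = 12 ≡ 1, so λ ≡ 7.
  x = λ² - 1 - 5 = 49 - 6 ≡ 10; y = λ·(1 - 10) - 8 ≡ 6. → (10, 6)
4P: (10, 6) + (5, 3). λ = (3 - 6)/(5 - 10) ≡ 8/6 mod 11. 6⁻¹ ≡ 2 (mod 11) since 6·2 = 12 ≡ 1, so λ ≡ 5.
  x = λ² - 10 - 5 = 25 - 15 ≡ 10; y = λ·(10 - 10) - 6 ≡ 5. → (10, 5)
5P: (10, 5) + (5, 3). λ = (3 - 5)/(5 - 10) ≡ 9/6 mod 11. 6⁻¹ ≡ 2 (mod 11), so λ ≡ 7.
  x = λ² - 10 - 5 = 49 - 15 ≡ 1; y = λ·(10 - 1) - 5 ≡ 3. → (1, 3)
6P: (1, 3) + (5, 3). λ = (3 - 3)/(5 - 1) ≡ 0/4 mod 11. 4⁻¹ ≡ 3 (mod 11), so λ ≡ 0.
  x = λ² - 1 - 5 = 0 - 6 ≡ 5; y = λ·(1 - 5) - 3 ≡ 8. → (5, 8)
7P: (5, 8) + (5, 3): same x and y₁ ≡ -y₂, so the sum is ∞.
7P = ∞, so the order is 7.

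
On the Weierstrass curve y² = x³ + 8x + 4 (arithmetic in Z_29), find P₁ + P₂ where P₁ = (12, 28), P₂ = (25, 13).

(5, 13)

(12, 28) + (25, 13). λ = (13 - 28)/(25 - 12) ≡ 14/13 mod 29. 13⁻¹ ≡ 9 (mod 29), so λ ≡ 10.
  x = λ² - 12 - 25 = 100 - 37 ≡ 5; y = λ·(12 - 5) - 28 ≡ 13. → (5, 13)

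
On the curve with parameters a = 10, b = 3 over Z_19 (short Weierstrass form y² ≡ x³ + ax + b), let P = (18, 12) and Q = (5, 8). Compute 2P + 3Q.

First 2P:
Repeated addition: build up to 2P.
2P: tangent at (18, 12): λ = (3·18² + 10)/(2·12) ≡ 13/5. 5⁻¹ ≡ 4 (mod 19), so λ ≡ 13·4 ≡ 14.
  x = λ² - 18 - 18 = 196 - 36 ≡ 8; y = λ·(18 - 8) - 12 ≡ 14. → (8, 14)
2P = (8, 14).
Next 3Q:
Repeated addition: build up to 3Q.
2Q: tangent at (5, 8): λ = (3·5² + 10)/(2·8) ≡ 9/16. 16⁻¹ ≡ 6 (mod 19), so λ ≡ 9·6 ≡ 16.
  x = λ² - 5 - 5 = 256 - 10 ≡ 18; y = λ·(5 - 18) - 8 ≡ 12. → (18, 12)
3Q: (18, 12) + (5, 8). λ = (8 - 12)/(5 - 18) ≡ 15/6 mod 19. 6⁻¹ ≡ 16 (mod 19), so λ ≡ 12.
  x = λ² - 18 - 5 = 144 - 23 ≡ 7; y = λ·(18 - 7) - 12 ≡ 6. → (7, 6)
3Q = (7, 6).
Finally 2P + 3Q:
(8, 14) + (7, 6). λ = (6 - 14)/(7 - 8) ≡ 11/18 mod 19. 18⁻¹ ≡ 18 (mod 19) since 18·18 = 324 ≡ 1, so λ ≡ 8.
  x = λ² - 8 - 7 = 64 - 15 ≡ 11; y = λ·(8 - 11) - 14 ≡ 0. → (11, 0)

(11, 0)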